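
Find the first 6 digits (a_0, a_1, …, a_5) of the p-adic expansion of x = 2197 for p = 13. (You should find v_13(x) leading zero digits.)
(a_0, …, a_5) = (0, 0, 0, 1, 0, 0)

v_13(2197) = 3, so a_0 = ... = a_2 = 0. Factor out: x = 13^3 · u with u = 1 a unit in ℤ_13. Expand u iteratively via a_{v+i} = u_i mod 13, u_{i+1} = (u_i − a_{v+i})/13:
  u_0 = 1;  a_3 = 1;  u_1 = (u_0 − 1)/13 = 0
  u_1 = 0;  a_4 = 0;  u_2 = (u_1 − 0)/13 = 0
  u_2 = 0;  a_5 = 0;  u_3 = (u_2 − 0)/13 = 0
Digits: (0, 0, 0, 1, 0, 0).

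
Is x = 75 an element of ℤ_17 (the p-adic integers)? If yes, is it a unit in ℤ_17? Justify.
x ∈ ℤ_17^× (unit); v_17(x) = 0

ℤ_17 = {x ∈ ℚ_17 : v_17(x) ≥ 0} and ℤ_17^× = {x ∈ ℤ_17 : v_17(x) = 0}. Here v_17(75) = v_17(num) − v_17(den) = 0; compare against these criteria.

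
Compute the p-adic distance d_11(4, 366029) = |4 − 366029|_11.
d_11(4, 366029) = 1/14641

Step 1 — x − y = 4 − 366029 = -366025. Step 2 — v_11(-366025) = 4 (factor: -366025 = −(11^4 · 25); the sign does not affect v_p). Step 3 — |x − y|_11 = 11^{-4} = 1/14641.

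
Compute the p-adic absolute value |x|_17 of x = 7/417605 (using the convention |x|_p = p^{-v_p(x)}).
|7/417605|_17 = 83521

Step 1 — compute v_17(x) by factoring powers of 17 out of the numerator and denominator: v_17(7/417605) = -4. Step 2 — apply |x|_p = p^{-v_p(x)} = 17^{4} = 83521.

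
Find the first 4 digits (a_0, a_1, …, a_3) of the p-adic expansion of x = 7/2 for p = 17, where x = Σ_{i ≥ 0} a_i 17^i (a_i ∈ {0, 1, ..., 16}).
(a_0, …, a_3) = (12, 8, 8, 8)

v_17(7/2) = 0 (numerator and denominator both coprime to 17), so x ∈ ℤ_17^×. Compute digits iteratively via a_i = x_i mod 17, x_{i+1} = (x_i − a_i)/17, with x_0 = x:
  x_0 = 7/2;  a_0 = 12;  x_1 = (x_0 − 12)/17 = -1/2
  x_1 = -1/2;  a_1 = 8;  x_2 = (x_1 − 8)/17 = -1/2
  x_2 = -1/2;  a_2 = 8;  x_3 = (x_2 − 8)/17 = -1/2
  x_3 = -1/2;  a_3 = 8;  x_4 = (x_3 − 8)/17 = -1/2
Digits: (12, 8, 8, 8).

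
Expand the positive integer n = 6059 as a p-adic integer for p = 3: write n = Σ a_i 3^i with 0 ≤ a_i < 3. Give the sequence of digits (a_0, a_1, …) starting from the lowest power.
(a_0, a_1, …) = (2, 0, 1, 2, 2, 0, 2, 2)

Repeated division by 3 gives the digits low-to-high: 6059 = 2 + 1·3^2 + 2·3^3 + 2·3^4 + 2·3^6 + 2·3^7. Digit sequence: (2, 0, 1, 2, 2, 0, 2, 2).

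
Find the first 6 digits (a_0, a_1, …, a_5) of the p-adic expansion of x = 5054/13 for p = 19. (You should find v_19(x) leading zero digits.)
(a_0, …, a_5) = (0, 0, 4, 13, 11, 14)

v_19(5054/13) = 2, so a_0 = ... = a_1 = 0. Factor out: x = 19^2 · u with u = 14/13 a unit in ℤ_19. Expand u iteratively via a_{v+i} = u_i mod 19, u_{i+1} = (u_i − a_{v+i})/19:
  u_0 = 14/13;  a_2 = 4;  u_1 = (u_0 − 4)/19 = -2/13
  u_1 = -2/13;  a_3 = 13;  u_2 = (u_1 − 13)/19 = -9/13
  u_2 = -9/13;  a_4 = 11;  u_3 = (u_2 − 11)/19 = -8/13
  u_3 = -8/13;  a_5 = 14;  u_4 = (u_3 − 14)/19 = -10/13
Digits: (0, 0, 4, 13, 11, 14).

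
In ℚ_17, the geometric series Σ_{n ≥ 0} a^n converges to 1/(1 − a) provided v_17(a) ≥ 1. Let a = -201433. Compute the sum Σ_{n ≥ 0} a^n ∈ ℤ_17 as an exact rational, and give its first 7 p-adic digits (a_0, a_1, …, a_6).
Σ a^n = 1/(1 − a) = 1/201434;  first 7 digits = (1, 0, 0, 10, 14, 16, 14)

v_17(a) = 3 ≥ 1, so the series converges in ℤ_17 to 1/(1 − a) = 1/(1 − (-201433)) = 1/201434. Expand this rational in ℤ_17: compute digits iteratively via d_i = x_i mod 17, x_{i+1} = (x_i − d_i)/17. The first 7 digits are (1, 0, 0, 10, 14, 16, 14).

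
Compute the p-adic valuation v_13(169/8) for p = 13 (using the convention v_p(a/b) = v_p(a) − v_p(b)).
v_13(169/8) = 2

Factor powers of 13 from the numerator and denominator of the reduced fraction: 169 = 13^2 · 1 and 8 = 13^0 · 8. Apply v_p(a/b) = v_p(a) − v_p(b): v_13(169/8) = 2 − 0 = 2.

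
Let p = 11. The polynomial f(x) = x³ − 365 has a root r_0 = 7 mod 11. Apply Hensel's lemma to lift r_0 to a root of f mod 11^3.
r_2 = 73 (mod 1331)

Hensel: r_{i+1} = r_i − f(r_i)/f′(r_i) mod 11^{i+2}, where f′(x) = 3x². Iterate:
  r_0 = 7 (mod 11)
  r_1 = 73 (mod 121)
  r_2 = 73 (mod 1331)
Final: r = 73 with f(r) ≡ 0 mod 11^3.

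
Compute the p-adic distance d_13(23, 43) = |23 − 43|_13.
d_13(23, 43) = 1

Step 1 — x − y = 23 − 43 = -20. Step 2 — v_13(-20) = 0 (factor: -20 = −(13^0 · 20); the sign does not affect v_p). Step 3 — |x − y|_13 = 13^{0} = 1.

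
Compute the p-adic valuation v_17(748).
v_17(748) = 1

v_17(n) is the largest exponent k such that 17^k divides n. Factor out: 748 = 17^1 · 44. (Sign doesn't affect v_p.) So v_17(748) = 1.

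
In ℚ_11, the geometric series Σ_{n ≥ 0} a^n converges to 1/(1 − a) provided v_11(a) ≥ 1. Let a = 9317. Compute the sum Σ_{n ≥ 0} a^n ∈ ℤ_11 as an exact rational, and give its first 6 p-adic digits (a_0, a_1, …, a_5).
Σ a^n = 1/(1 − a) = -1/9316;  first 6 digits = (1, 0, 0, 7, 0, 0)

v_11(a) = 3 ≥ 1, so the series converges in ℤ_11 to 1/(1 − a) = 1/(1 − 9317) = -1/9316. Expand this rational in ℤ_11: compute digits iteratively via d_i = x_i mod 11, x_{i+1} = (x_i − d_i)/11. The first 6 digits are (1, 0, 0, 7, 0, 0).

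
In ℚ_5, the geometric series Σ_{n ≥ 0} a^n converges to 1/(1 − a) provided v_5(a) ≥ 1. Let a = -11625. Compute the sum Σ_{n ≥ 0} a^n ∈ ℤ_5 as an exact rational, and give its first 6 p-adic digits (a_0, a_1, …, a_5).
Σ a^n = 1/(1 − a) = 1/11626;  first 6 digits = (1, 0, 0, 2, 1, 1)

v_5(a) = 3 ≥ 1, so the series converges in ℤ_5 to 1/(1 − a) = 1/(1 − (-11625)) = 1/11626. Expand this rational in ℤ_5: compute digits iteratively via d_i = x_i mod 5, x_{i+1} = (x_i − d_i)/5. The first 6 digits are (1, 0, 0, 2, 1, 1).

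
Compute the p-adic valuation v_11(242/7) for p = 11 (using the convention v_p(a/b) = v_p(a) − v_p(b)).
v_11(242/7) = 2

Factor powers of 11 from the numerator and denominator of the reduced fraction: 242 = 11^2 · 2 and 7 = 11^0 · 7. Apply v_p(a/b) = v_p(a) − v_p(b): v_11(242/7) = 2 − 0 = 2.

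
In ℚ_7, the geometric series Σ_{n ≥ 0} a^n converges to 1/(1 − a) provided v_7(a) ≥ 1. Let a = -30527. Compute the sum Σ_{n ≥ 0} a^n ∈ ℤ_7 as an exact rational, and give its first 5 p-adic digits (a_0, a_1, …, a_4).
Σ a^n = 1/(1 − a) = 1/30528;  first 5 digits = (1, 0, 0, 2, 1)

v_7(a) = 3 ≥ 1, so the series converges in ℤ_7 to 1/(1 − a) = 1/(1 − (-30527)) = 1/30528. Expand this rational in ℤ_7: compute digits iteratively via d_i = x_i mod 7, x_{i+1} = (x_i − d_i)/7. The first 5 digits are (1, 0, 0, 2, 1).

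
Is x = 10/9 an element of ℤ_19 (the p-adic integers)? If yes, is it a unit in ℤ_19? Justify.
x ∈ ℤ_19^× (unit); v_19(x) = 0

ℤ_19 = {x ∈ ℚ_19 : v_19(x) ≥ 0} and ℤ_19^× = {x ∈ ℤ_19 : v_19(x) = 0}. Here v_19(10/9) = v_19(num) − v_19(den) = 0; compare against these criteria.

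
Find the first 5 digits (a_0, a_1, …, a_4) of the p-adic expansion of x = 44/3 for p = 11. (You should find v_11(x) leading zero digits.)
(a_0, …, a_4) = (0, 5, 7, 3, 7)

v_11(44/3) = 1, so a_0 = ... = a_0 = 0. Factor out: x = 11^1 · u with u = 4/3 a unit in ℤ_11. Expand u iteratively via a_{v+i} = u_i mod 11, u_{i+1} = (u_i − a_{v+i})/11:
  u_0 = 4/3;  a_1 = 5;  u_1 = (u_0 − 5)/11 = -1/3
  u_1 = -1/3;  a_2 = 7;  u_2 = (u_1 − 7)/11 = -2/3
  u_2 = -2/3;  a_3 = 3;  u_3 = (u_2 − 3)/11 = -1/3
  u_3 = -1/3;  a_4 = 7;  u_4 = (u_3 − 7)/11 = -2/3
Digits: (0, 5, 7, 3, 7).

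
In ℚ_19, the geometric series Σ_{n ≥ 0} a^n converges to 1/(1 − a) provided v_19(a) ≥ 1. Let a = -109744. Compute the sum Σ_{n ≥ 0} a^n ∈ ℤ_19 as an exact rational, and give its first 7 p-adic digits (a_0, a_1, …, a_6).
Σ a^n = 1/(1 − a) = 1/109745;  first 7 digits = (1, 0, 0, 3, 18, 18, 8)

v_19(a) = 3 ≥ 1, so the series converges in ℤ_19 to 1/(1 − a) = 1/(1 − (-109744)) = 1/109745. Expand this rational in ℤ_19: compute digits iteratively via d_i = x_i mod 19, x_{i+1} = (x_i − d_i)/19. The first 7 digits are (1, 0, 0, 3, 18, 18, 8).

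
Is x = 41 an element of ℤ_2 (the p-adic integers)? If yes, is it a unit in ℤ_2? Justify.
x ∈ ℤ_2^× (unit); v_2(x) = 0

ℤ_2 = {x ∈ ℚ_2 : v_2(x) ≥ 0} and ℤ_2^× = {x ∈ ℤ_2 : v_2(x) = 0}. Here v_2(41) = v_2(num) − v_2(den) = 0; compare against these criteria.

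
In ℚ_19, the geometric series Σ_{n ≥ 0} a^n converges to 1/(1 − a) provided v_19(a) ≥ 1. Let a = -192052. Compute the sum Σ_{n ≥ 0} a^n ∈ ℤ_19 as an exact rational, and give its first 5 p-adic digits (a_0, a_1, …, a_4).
Σ a^n = 1/(1 − a) = 1/192053;  first 5 digits = (1, 0, 0, 10, 17)

v_19(a) = 3 ≥ 1, so the series converges in ℤ_19 to 1/(1 − a) = 1/(1 − (-192052)) = 1/192053. Expand this rational in ℤ_19: compute digits iteratively via d_i = x_i mod 19, x_{i+1} = (x_i − d_i)/19. The first 5 digits are (1, 0, 0, 10, 17).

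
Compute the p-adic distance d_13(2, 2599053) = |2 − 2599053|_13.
d_13(2, 2599053) = 1/371293

Step 1 — x − y = 2 − 2599053 = -2599051. Step 2 — v_13(-2599051) = 5 (factor: -2599051 = −(13^5 · 7); the sign does not affect v_p). Step 3 — |x − y|_13 = 13^{-5} = 1/371293.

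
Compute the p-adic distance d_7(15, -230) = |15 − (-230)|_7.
d_7(15, -230) = 1/49

Step 1 — x − y = 15 − (-230) = 245. Step 2 — v_7(245) = 2 (factor: 245 = (7^2 · 5); the sign does not affect v_p). Step 3 — |x − y|_7 = 7^{-2} = 1/49.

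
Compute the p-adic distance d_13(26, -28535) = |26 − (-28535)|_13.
d_13(26, -28535) = 1/28561

Step 1 — x − y = 26 − (-28535) = 28561. Step 2 — v_13(28561) = 4 (factor: 28561 = (13^4 · 1); the sign does not affect v_p). Step 3 — |x − y|_13 = 13^{-4} = 1/28561.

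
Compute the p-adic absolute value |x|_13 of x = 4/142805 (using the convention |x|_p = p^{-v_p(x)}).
|4/142805|_13 = 28561

Step 1 — compute v_13(x) by factoring powers of 13 out of the numerator and denominator: v_13(4/142805) = -4. Step 2 — apply |x|_p = p^{-v_p(x)} = 13^{4} = 28561.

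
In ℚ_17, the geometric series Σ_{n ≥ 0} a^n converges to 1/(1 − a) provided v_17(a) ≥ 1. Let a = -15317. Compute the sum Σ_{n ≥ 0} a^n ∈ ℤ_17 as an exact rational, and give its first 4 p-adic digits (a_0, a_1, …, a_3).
Σ a^n = 1/(1 − a) = 1/15318;  first 4 digits = (1, 0, 15, 13)

v_17(a) = 2 ≥ 1, so the series converges in ℤ_17 to 1/(1 − a) = 1/(1 − (-15317)) = 1/15318. Expand this rational in ℤ_17: compute digits iteratively via d_i = x_i mod 17, x_{i+1} = (x_i − d_i)/17. The first 4 digits are (1, 0, 15, 13).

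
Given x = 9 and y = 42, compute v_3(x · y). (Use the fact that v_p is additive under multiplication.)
v_3(378) = 3

v_p(x) = 2 (factor: 9 = 3^2 · 1); v_p(y) = 1 (factor: 42 = 3^1 · 14). Additivity: v_p(xy) = v_p(x) + v_p(y) = 2 + 1 = 3. (Direct check: xy = 378 = 3^3 · (14).)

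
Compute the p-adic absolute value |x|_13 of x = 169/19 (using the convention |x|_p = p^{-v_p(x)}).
|169/19|_13 = 1/169

Step 1 — compute v_13(x) by factoring powers of 13 out of the numerator and denominator: v_13(169/19) = 2. Step 2 — apply |x|_p = p^{-v_p(x)} = 13^{-2} = 1/169.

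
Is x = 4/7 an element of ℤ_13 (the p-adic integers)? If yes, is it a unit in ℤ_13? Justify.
x ∈ ℤ_13^× (unit); v_13(x) = 0

ℤ_13 = {x ∈ ℚ_13 : v_13(x) ≥ 0} and ℤ_13^× = {x ∈ ℤ_13 : v_13(x) = 0}. Here v_13(4/7) = v_13(num) − v_13(den) = 0; compare against these criteria.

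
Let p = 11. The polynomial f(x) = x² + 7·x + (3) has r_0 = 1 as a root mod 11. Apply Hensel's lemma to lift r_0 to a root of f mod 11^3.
r_2 = 551 (mod 1331)

Hensel: r_{i+1} = r_i − f(r_i)·(f′(r_i))^{-1} mod 11^{i+2}, f′(x) = 2x + 7. Iterate:
  r_0 = 1 (mod 11)
  r_1 = 67 (mod 121)
  r_2 = 551 (mod 1331)
Final: r = 551 satisfies f(r) ≡ 0 mod 11^3.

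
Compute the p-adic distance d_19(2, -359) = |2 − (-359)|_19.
d_19(2, -359) = 1/361

Step 1 — x − y = 2 − (-359) = 361. Step 2 — v_19(361) = 2 (factor: 361 = (19^2 · 1); the sign does not affect v_p). Step 3 — |x − y|_19 = 19^{-2} = 1/361.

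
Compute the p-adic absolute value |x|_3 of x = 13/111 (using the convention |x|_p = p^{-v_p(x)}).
|13/111|_3 = 3

Step 1 — compute v_3(x) by factoring powers of 3 out of the numerator and denominator: v_3(13/111) = -1. Step 2 — apply |x|_p = p^{-v_p(x)} = 3^{1} = 3.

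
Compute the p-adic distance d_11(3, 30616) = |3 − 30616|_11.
d_11(3, 30616) = 1/1331

Step 1 — x − y = 3 − 30616 = -30613. Step 2 — v_11(-30613) = 3 (factor: -30613 = −(11^3 · 23); the sign does not affect v_p). Step 3 — |x − y|_11 = 11^{-3} = 1/1331.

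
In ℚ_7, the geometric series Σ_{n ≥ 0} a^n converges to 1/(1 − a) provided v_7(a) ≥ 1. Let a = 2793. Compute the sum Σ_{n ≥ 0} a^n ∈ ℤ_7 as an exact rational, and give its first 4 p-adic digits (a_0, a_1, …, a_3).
Σ a^n = 1/(1 − a) = -1/2792;  first 4 digits = (1, 0, 1, 1)

v_7(a) = 2 ≥ 1, so the series converges in ℤ_7 to 1/(1 − a) = 1/(1 − 2793) = -1/2792. Expand this rational in ℤ_7: compute digits iteratively via d_i = x_i mod 7, x_{i+1} = (x_i − d_i)/7. The first 4 digits are (1, 0, 1, 1).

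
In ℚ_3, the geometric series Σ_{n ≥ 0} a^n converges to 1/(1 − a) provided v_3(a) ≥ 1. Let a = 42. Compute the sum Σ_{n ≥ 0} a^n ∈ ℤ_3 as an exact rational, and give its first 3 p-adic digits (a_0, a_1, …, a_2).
Σ a^n = 1/(1 − a) = -1/41;  first 3 digits = (1, 2, 2)

v_3(a) = 1 ≥ 1, so the series converges in ℤ_3 to 1/(1 − a) = 1/(1 − 42) = -1/41. Expand this rational in ℤ_3: compute digits iteratively via d_i = x_i mod 3, x_{i+1} = (x_i − d_i)/3. The first 3 digits are (1, 2, 2).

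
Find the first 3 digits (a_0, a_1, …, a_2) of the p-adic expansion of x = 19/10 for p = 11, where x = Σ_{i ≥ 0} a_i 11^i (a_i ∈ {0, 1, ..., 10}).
(a_0, …, a_2) = (3, 1, 1)

v_11(19/10) = 0 (numerator and denominator both coprime to 11), so x ∈ ℤ_11^×. Compute digits iteratively via a_i = x_i mod 11, x_{i+1} = (x_i − a_i)/11, with x_0 = x:
  x_0 = 19/10;  a_0 = 3;  x_1 = (x_0 − 3)/11 = -1/10
  x_1 = -1/10;  a_1 = 1;  x_2 = (x_1 − 1)/11 = -1/10
  x_2 = -1/10;  a_2 = 1;  x_3 = (x_2 − 1)/11 = -1/10
Digits: (3, 1, 1).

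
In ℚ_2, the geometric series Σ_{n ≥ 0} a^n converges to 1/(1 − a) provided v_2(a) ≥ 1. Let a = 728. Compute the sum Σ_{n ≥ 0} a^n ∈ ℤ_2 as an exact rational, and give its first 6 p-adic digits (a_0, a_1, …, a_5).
Σ a^n = 1/(1 − a) = -1/727;  first 6 digits = (1, 0, 0, 1, 1, 0)

v_2(a) = 3 ≥ 1, so the series converges in ℤ_2 to 1/(1 − a) = 1/(1 − 728) = -1/727. Expand this rational in ℤ_2: compute digits iteratively via d_i = x_i mod 2, x_{i+1} = (x_i − d_i)/2. The first 6 digits are (1, 0, 0, 1, 1, 0).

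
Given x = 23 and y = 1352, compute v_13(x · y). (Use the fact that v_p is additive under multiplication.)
v_13(31096) = 2

v_p(x) = 0 (factor: 23 = 13^0 · 23); v_p(y) = 2 (factor: 1352 = 13^2 · 8). Additivity: v_p(xy) = v_p(x) + v_p(y) = 0 + 2 = 2. (Direct check: xy = 31096 = 13^2 · (184).)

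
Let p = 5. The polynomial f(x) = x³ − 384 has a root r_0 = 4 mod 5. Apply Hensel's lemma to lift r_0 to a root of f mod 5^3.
r_2 = 69 (mod 125)

Hensel: r_{i+1} = r_i − f(r_i)/f′(r_i) mod 5^{i+2}, where f′(x) = 3x². Iterate:
  r_0 = 4 (mod 5)
  r_1 = 19 (mod 25)
  r_2 = 69 (mod 125)
Final: r = 69 with f(r) ≡ 0 mod 5^3.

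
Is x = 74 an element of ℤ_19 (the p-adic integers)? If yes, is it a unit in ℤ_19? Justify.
x ∈ ℤ_19^× (unit); v_19(x) = 0

ℤ_19 = {x ∈ ℚ_19 : v_19(x) ≥ 0} and ℤ_19^× = {x ∈ ℤ_19 : v_19(x) = 0}. Here v_19(74) = v_19(num) − v_19(den) = 0; compare against these criteria.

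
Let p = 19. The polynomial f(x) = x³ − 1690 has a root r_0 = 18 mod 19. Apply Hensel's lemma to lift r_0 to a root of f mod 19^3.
r_2 = 4293 (mod 6859)

Hensel: r_{i+1} = r_i − f(r_i)/f′(r_i) mod 19^{i+2}, where f′(x) = 3x². Iterate:
  r_0 = 18 (mod 19)
  r_1 = 322 (mod 361)
  r_2 = 4293 (mod 6859)
Final: r = 4293 with f(r) ≡ 0 mod 19^3.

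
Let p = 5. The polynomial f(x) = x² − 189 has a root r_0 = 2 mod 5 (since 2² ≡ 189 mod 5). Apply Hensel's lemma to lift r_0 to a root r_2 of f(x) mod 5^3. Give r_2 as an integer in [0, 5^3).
r_2 = 117 (mod 125)

Hensel's recurrence: r_{i+1} = r_i − f(r_i)·(f′(r_i))^{-1} mod 5^{i+2}, with f′(x) = 2x. Iterate:
  r_0 = 2 (mod 5)
  r_1 = 17 (mod 25)
  r_2 = 117 (mod 125)
Final: r_2 = 117, and one checks f(r_2) ≡ 0 mod 5^3.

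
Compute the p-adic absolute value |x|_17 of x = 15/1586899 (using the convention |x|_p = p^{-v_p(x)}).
|15/1586899|_17 = 83521

Step 1 — compute v_17(x) by factoring powers of 17 out of the numerator and denominator: v_17(15/1586899) = -4. Step 2 — apply |x|_p = p^{-v_p(x)} = 17^{4} = 83521.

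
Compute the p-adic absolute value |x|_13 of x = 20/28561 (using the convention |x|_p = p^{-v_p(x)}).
|20/28561|_13 = 28561

Step 1 — compute v_13(x) by factoring powers of 13 out of the numerator and denominator: v_13(20/28561) = -4. Step 2 — apply |x|_p = p^{-v_p(x)} = 13^{4} = 28561.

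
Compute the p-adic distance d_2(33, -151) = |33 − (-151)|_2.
d_2(33, -151) = 1/8

Step 1 — x − y = 33 − (-151) = 184. Step 2 — v_2(184) = 3 (factor: 184 = (2^3 · 23); the sign does not affect v_p). Step 3 — |x − y|_2 = 2^{-3} = 1/8.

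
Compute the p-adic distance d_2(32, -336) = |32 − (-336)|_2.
d_2(32, -336) = 1/16

Step 1 — x − y = 32 − (-336) = 368. Step 2 — v_2(368) = 4 (factor: 368 = (2^4 · 23); the sign does not affect v_p). Step 3 — |x − y|_2 = 2^{-4} = 1/16.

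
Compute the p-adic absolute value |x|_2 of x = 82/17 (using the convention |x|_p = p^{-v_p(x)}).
|82/17|_2 = 1/2

Step 1 — compute v_2(x) by factoring powers of 2 out of the numerator and denominator: v_2(82/17) = 1. Step 2 — apply |x|_p = p^{-v_p(x)} = 2^{-1} = 1/2.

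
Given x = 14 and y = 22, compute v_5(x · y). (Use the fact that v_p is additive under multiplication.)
v_5(308) = 0

v_p(x) = 0 (factor: 14 = 5^0 · 14); v_p(y) = 0 (factor: 22 = 5^0 · 22). Additivity: v_p(xy) = v_p(x) + v_p(y) = 0 + 0 = 0. (Direct check: xy = 308 = 5^0 · (308).)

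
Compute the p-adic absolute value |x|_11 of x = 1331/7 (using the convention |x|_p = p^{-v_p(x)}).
|1331/7|_11 = 1/1331

Step 1 — compute v_11(x) by factoring powers of 11 out of the numerator and denominator: v_11(1331/7) = 3. Step 2 — apply |x|_p = p^{-v_p(x)} = 11^{-3} = 1/1331.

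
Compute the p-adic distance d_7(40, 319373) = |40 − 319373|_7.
d_7(40, 319373) = 1/16807

Step 1 — x − y = 40 − 319373 = -319333. Step 2 — v_7(-319333) = 5 (factor: -319333 = −(7^5 · 19); the sign does not affect v_p). Step 3 — |x − y|_7 = 7^{-5} = 1/16807.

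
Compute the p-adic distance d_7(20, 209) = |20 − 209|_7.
d_7(20, 209) = 1/7

Step 1 — x − y = 20 − 209 = -189. Step 2 — v_7(-189) = 1 (factor: -189 = −(7^1 · 27); the sign does not affect v_p). Step 3 — |x − y|_7 = 7^{-1} = 1/7.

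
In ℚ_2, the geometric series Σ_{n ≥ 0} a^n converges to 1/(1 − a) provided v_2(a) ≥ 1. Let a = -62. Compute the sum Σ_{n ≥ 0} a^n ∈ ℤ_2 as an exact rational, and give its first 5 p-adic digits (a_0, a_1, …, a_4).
Σ a^n = 1/(1 − a) = 1/63;  first 5 digits = (1, 1, 1, 1, 1)

v_2(a) = 1 ≥ 1, so the series converges in ℤ_2 to 1/(1 − a) = 1/(1 − (-62)) = 1/63. Expand this rational in ℤ_2: compute digits iteratively via d_i = x_i mod 2, x_{i+1} = (x_i − d_i)/2. The first 5 digits are (1, 1, 1, 1, 1).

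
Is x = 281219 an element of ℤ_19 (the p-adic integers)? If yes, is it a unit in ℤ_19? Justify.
x ∈ ℤ_19 but not a unit; v_19(x) = 3 > 0

ℤ_19 = {x ∈ ℚ_19 : v_19(x) ≥ 0} and ℤ_19^× = {x ∈ ℤ_19 : v_19(x) = 0}. Here v_19(281219) = v_19(num) − v_19(den) = 3; compare against these criteria.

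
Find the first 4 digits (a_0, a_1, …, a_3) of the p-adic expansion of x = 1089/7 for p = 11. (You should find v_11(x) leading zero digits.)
(a_0, …, a_3) = (0, 0, 6, 9)

v_11(1089/7) = 2, so a_0 = ... = a_1 = 0. Factor out: x = 11^2 · u with u = 9/7 a unit in ℤ_11. Expand u iteratively via a_{v+i} = u_i mod 11, u_{i+1} = (u_i − a_{v+i})/11:
  u_0 = 9/7;  a_2 = 6;  u_1 = (u_0 − 6)/11 = -3/7
  u_1 = -3/7;  a_3 = 9;  u_2 = (u_1 − 9)/11 = -6/7
Digits: (0, 0, 6, 9).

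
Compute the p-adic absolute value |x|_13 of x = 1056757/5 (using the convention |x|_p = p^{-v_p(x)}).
|1056757/5|_13 = 1/28561

Step 1 — compute v_13(x) by factoring powers of 13 out of the numerator and denominator: v_13(1056757/5) = 4. Step 2 — apply |x|_p = p^{-v_p(x)} = 13^{-4} = 1/28561.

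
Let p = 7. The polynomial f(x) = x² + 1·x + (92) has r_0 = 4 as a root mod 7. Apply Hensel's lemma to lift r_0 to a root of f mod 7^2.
r_1 = 46 (mod 49)

Hensel: r_{i+1} = r_i − f(r_i)·(f′(r_i))^{-1} mod 7^{i+2}, f′(x) = 2x + 1. Iterate:
  r_0 = 4 (mod 7)
  r_1 = 46 (mod 49)
Final: r = 46 satisfies f(r) ≡ 0 mod 7^2.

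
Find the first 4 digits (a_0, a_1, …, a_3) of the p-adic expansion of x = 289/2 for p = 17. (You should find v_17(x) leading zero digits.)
(a_0, …, a_3) = (0, 0, 9, 8)

v_17(289/2) = 2, so a_0 = ... = a_1 = 0. Factor out: x = 17^2 · u with u = 1/2 a unit in ℤ_17. Expand u iteratively via a_{v+i} = u_i mod 17, u_{i+1} = (u_i − a_{v+i})/17:
  u_0 = 1/2;  a_2 = 9;  u_1 = (u_0 − 9)/17 = -1/2
  u_1 = -1/2;  a_3 = 8;  u_2 = (u_1 − 8)/17 = -1/2
Digits: (0, 0, 9, 8).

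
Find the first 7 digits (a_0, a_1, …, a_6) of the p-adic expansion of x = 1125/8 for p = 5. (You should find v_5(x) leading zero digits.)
(a_0, …, a_6) = (0, 0, 0, 3, 4, 1, 4)

v_5(1125/8) = 3, so a_0 = ... = a_2 = 0. Factor out: x = 5^3 · u with u = 9/8 a unit in ℤ_5. Expand u iteratively via a_{v+i} = u_i mod 5, u_{i+1} = (u_i − a_{v+i})/5:
  u_0 = 9/8;  a_3 = 3;  u_1 = (u_0 − 3)/5 = -3/8
  u_1 = -3/8;  a_4 = 4;  u_2 = (u_1 − 4)/5 = -7/8
  u_2 = -7/8;  a_5 = 1;  u_3 = (u_2 − 1)/5 = -3/8
  u_3 = -3/8;  a_6 = 4;  u_4 = (u_3 − 4)/5 = -7/8
Digits: (0, 0, 0, 3, 4, 1, 4).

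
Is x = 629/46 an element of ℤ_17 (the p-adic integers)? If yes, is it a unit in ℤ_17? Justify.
x ∈ ℤ_17 but not a unit; v_17(x) = 1 > 0

ℤ_17 = {x ∈ ℚ_17 : v_17(x) ≥ 0} and ℤ_17^× = {x ∈ ℤ_17 : v_17(x) = 0}. Here v_17(629/46) = v_17(num) − v_17(den) = 1; compare against these criteria.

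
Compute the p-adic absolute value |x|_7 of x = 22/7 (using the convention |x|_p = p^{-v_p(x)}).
|22/7|_7 = 7

Step 1 — compute v_7(x) by factoring powers of 7 out of the numerator and denominator: v_7(22/7) = -1. Step 2 — apply |x|_p = p^{-v_p(x)} = 7^{1} = 7.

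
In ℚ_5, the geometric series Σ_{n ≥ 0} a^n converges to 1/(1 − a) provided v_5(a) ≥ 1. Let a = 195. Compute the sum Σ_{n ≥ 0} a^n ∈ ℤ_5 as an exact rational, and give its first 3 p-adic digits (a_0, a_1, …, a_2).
Σ a^n = 1/(1 − a) = -1/194;  first 3 digits = (1, 4, 3)

v_5(a) = 1 ≥ 1, so the series converges in ℤ_5 to 1/(1 − a) = 1/(1 − 195) = -1/194. Expand this rational in ℤ_5: compute digits iteratively via d_i = x_i mod 5, x_{i+1} = (x_i − d_i)/5. The first 3 digits are (1, 4, 3).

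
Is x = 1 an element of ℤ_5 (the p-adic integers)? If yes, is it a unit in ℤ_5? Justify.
x ∈ ℤ_5^× (unit); v_5(x) = 0

ℤ_5 = {x ∈ ℚ_5 : v_5(x) ≥ 0} and ℤ_5^× = {x ∈ ℤ_5 : v_5(x) = 0}. Here v_5(1) = v_5(num) − v_5(den) = 0; compare against these criteria.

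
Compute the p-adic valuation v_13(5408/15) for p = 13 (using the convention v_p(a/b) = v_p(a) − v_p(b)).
v_13(5408/15) = 2

Factor powers of 13 from the numerator and denominator of the reduced fraction: 5408 = 13^2 · 32 and 15 = 13^0 · 15. Apply v_p(a/b) = v_p(a) − v_p(b): v_13(5408/15) = 2 − 0 = 2.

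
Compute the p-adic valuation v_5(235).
v_5(235) = 1

v_5(n) is the largest exponent k such that 5^k divides n. Factor out: 235 = 5^1 · 47. (Sign doesn't affect v_p.) So v_5(235) = 1.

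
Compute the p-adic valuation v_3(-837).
v_3(-837) = 3

v_3(n) is the largest exponent k such that 3^k divides n. Factor out: -837 = -3^3 · 31. (Sign doesn't affect v_p.) So v_3(-837) = 3.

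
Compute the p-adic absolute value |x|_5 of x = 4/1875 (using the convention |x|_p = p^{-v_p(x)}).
|4/1875|_5 = 625

Step 1 — compute v_5(x) by factoring powers of 5 out of the numerator and denominator: v_5(4/1875) = -4. Step 2 — apply |x|_p = p^{-v_p(x)} = 5^{4} = 625.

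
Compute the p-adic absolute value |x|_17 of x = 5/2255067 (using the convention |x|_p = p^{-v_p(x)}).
|5/2255067|_17 = 83521

Step 1 — compute v_17(x) by factoring powers of 17 out of the numerator and denominator: v_17(5/2255067) = -4. Step 2 — apply |x|_p = p^{-v_p(x)} = 17^{4} = 83521.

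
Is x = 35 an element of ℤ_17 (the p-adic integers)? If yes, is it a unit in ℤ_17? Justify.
x ∈ ℤ_17^× (unit); v_17(x) = 0

ℤ_17 = {x ∈ ℚ_17 : v_17(x) ≥ 0} and ℤ_17^× = {x ∈ ℤ_17 : v_17(x) = 0}. Here v_17(35) = v_17(num) − v_17(den) = 0; compare against these criteria.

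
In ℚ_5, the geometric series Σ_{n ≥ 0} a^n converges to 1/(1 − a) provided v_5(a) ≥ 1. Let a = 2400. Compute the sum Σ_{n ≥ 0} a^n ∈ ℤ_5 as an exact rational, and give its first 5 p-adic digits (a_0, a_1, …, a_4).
Σ a^n = 1/(1 − a) = -1/2399;  first 5 digits = (1, 0, 1, 4, 4)

v_5(a) = 2 ≥ 1, so the series converges in ℤ_5 to 1/(1 − a) = 1/(1 − 2400) = -1/2399. Expand this rational in ℤ_5: compute digits iteratively via d_i = x_i mod 5, x_{i+1} = (x_i − d_i)/5. The first 5 digits are (1, 0, 1, 4, 4).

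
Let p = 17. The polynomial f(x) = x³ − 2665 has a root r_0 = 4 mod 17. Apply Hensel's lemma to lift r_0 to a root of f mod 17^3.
r_2 = 4050 (mod 4913)

Hensel: r_{i+1} = r_i − f(r_i)/f′(r_i) mod 17^{i+2}, where f′(x) = 3x². Iterate:
  r_0 = 4 (mod 17)
  r_1 = 4 (mod 289)
  r_2 = 4050 (mod 4913)
Final: r = 4050 with f(r) ≡ 0 mod 17^3.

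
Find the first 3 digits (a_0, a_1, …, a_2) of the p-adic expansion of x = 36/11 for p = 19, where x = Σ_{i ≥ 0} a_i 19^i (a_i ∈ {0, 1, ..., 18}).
(a_0, …, a_2) = (5, 12, 8)

v_19(36/11) = 0 (numerator and denominator both coprime to 19), so x ∈ ℤ_19^×. Compute digits iteratively via a_i = x_i mod 19, x_{i+1} = (x_i − a_i)/19, with x_0 = x:
  x_0 = 36/11;  a_0 = 5;  x_1 = (x_0 − 5)/19 = -1/11
  x_1 = -1/11;  a_1 = 12;  x_2 = (x_1 − 12)/19 = -7/11
  x_2 = -7/11;  a_2 = 8;  x_3 = (x_2 − 8)/19 = -5/11
Digits: (5, 12, 8).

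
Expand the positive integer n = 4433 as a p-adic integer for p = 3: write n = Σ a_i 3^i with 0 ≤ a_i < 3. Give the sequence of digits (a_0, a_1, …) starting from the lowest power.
(a_0, a_1, …) = (2, 1, 0, 2, 0, 0, 0, 2)

Repeated division by 3 gives the digits low-to-high: 4433 = 2 + 1·3^1 + 2·3^3 + 2·3^7. Digit sequence: (2, 1, 0, 2, 0, 0, 0, 2).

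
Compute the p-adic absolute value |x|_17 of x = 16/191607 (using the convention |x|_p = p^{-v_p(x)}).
|16/191607|_17 = 4913

Step 1 — compute v_17(x) by factoring powers of 17 out of the numerator and denominator: v_17(16/191607) = -3. Step 2 — apply |x|_p = p^{-v_p(x)} = 17^{3} = 4913.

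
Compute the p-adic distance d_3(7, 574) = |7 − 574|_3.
d_3(7, 574) = 1/81

Step 1 — x − y = 7 − 574 = -567. Step 2 — v_3(-567) = 4 (factor: -567 = −(3^4 · 7); the sign does not affect v_p). Step 3 — |x − y|_3 = 3^{-4} = 1/81.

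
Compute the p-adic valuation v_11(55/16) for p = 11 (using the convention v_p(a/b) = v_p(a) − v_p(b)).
v_11(55/16) = 1

Factor powers of 11 from the numerator and denominator of the reduced fraction: 55 = 11^1 · 5 and 16 = 11^0 · 16. Apply v_p(a/b) = v_p(a) − v_p(b): v_11(55/16) = 1 − 0 = 1.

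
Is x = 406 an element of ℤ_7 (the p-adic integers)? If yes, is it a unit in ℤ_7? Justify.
x ∈ ℤ_7 but not a unit; v_7(x) = 1 > 0

ℤ_7 = {x ∈ ℚ_7 : v_7(x) ≥ 0} and ℤ_7^× = {x ∈ ℤ_7 : v_7(x) = 0}. Here v_7(406) = v_7(num) − v_7(den) = 1; compare against these criteria.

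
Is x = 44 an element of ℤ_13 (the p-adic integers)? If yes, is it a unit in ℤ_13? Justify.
x ∈ ℤ_13^× (unit); v_13(x) = 0

ℤ_13 = {x ∈ ℚ_13 : v_13(x) ≥ 0} and ℤ_13^× = {x ∈ ℤ_13 : v_13(x) = 0}. Here v_13(44) = v_13(num) − v_13(den) = 0; compare against these criteria.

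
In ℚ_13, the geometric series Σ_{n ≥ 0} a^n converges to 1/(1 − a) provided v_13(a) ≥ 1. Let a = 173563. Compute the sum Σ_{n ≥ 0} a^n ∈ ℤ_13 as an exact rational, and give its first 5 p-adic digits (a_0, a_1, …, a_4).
Σ a^n = 1/(1 − a) = -1/173562;  first 5 digits = (1, 0, 0, 1, 6)

v_13(a) = 3 ≥ 1, so the series converges in ℤ_13 to 1/(1 − a) = 1/(1 − 173563) = -1/173562. Expand this rational in ℤ_13: compute digits iteratively via d_i = x_i mod 13, x_{i+1} = (x_i − d_i)/13. The first 5 digits are (1, 0, 0, 1, 6).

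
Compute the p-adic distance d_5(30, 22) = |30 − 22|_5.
d_5(30, 22) = 1

Step 1 — x − y = 30 − 22 = 8. Step 2 — v_5(8) = 0 (factor: 8 = (5^0 · 8); the sign does not affect v_p). Step 3 — |x − y|_5 = 5^{0} = 1.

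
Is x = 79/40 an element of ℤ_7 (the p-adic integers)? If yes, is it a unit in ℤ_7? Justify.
x ∈ ℤ_7^× (unit); v_7(x) = 0

ℤ_7 = {x ∈ ℚ_7 : v_7(x) ≥ 0} and ℤ_7^× = {x ∈ ℤ_7 : v_7(x) = 0}. Here v_7(79/40) = v_7(num) − v_7(den) = 0; compare against these criteria.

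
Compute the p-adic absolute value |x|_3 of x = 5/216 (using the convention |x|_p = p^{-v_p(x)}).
|5/216|_3 = 27

Step 1 — compute v_3(x) by factoring powers of 3 out of the numerator and denominator: v_3(5/216) = -3. Step 2 — apply |x|_p = p^{-v_p(x)} = 3^{3} = 27.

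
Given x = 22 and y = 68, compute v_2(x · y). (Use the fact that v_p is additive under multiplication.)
v_2(1496) = 3

v_p(x) = 1 (factor: 22 = 2^1 · 11); v_p(y) = 2 (factor: 68 = 2^2 · 17). Additivity: v_p(xy) = v_p(x) + v_p(y) = 1 + 2 = 3. (Direct check: xy = 1496 = 2^3 · (187).)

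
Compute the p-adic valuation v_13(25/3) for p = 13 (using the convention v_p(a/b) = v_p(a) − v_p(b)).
v_13(25/3) = 0

Factor powers of 13 from the numerator and denominator of the reduced fraction: 25 = 13^0 · 25 and 3 = 13^0 · 3. Apply v_p(a/b) = v_p(a) − v_p(b): v_13(25/3) = 0 − 0 = 0.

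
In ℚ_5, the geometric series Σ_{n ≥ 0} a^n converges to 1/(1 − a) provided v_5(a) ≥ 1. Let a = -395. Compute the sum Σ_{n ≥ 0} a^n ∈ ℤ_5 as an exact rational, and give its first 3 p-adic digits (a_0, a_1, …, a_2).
Σ a^n = 1/(1 − a) = 1/396;  first 3 digits = (1, 1, 0)

v_5(a) = 1 ≥ 1, so the series converges in ℤ_5 to 1/(1 − a) = 1/(1 − (-395)) = 1/396. Expand this rational in ℤ_5: compute digits iteratively via d_i = x_i mod 5, x_{i+1} = (x_i − d_i)/5. The first 3 digits are (1, 1, 0).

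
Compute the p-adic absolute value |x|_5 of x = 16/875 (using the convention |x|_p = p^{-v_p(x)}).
|16/875|_5 = 125

Step 1 — compute v_5(x) by factoring powers of 5 out of the numerator and denominator: v_5(16/875) = -3. Step 2 — apply |x|_p = p^{-v_p(x)} = 5^{3} = 125.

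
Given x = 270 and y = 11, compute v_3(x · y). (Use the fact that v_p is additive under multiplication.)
v_3(2970) = 3

v_p(x) = 3 (factor: 270 = 3^3 · 10); v_p(y) = 0 (factor: 11 = 3^0 · 11). Additivity: v_p(xy) = v_p(x) + v_p(y) = 3 + 0 = 3. (Direct check: xy = 2970 = 3^3 · (110).)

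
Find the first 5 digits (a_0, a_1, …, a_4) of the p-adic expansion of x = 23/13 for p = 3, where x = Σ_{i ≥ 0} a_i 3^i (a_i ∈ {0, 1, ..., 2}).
(a_0, …, a_4) = (2, 2, 0, 0, 2)

v_3(23/13) = 0 (numerator and denominator both coprime to 3), so x ∈ ℤ_3^×. Compute digits iteratively via a_i = x_i mod 3, x_{i+1} = (x_i − a_i)/3, with x_0 = x:
  x_0 = 23/13;  a_0 = 2;  x_1 = (x_0 − 2)/3 = -1/13
  x_1 = -1/13;  a_1 = 2;  x_2 = (x_1 − 2)/3 = -9/13
  x_2 = -9/13;  a_2 = 0;  x_3 = (x_2 − 0)/3 = -3/13
  x_3 = -3/13;  a_3 = 0;  x_4 = (x_3 − 0)/3 = -1/13
  x_4 = -1/13;  a_4 = 2;  x_5 = (x_4 − 2)/3 = -9/13
Digits: (2, 2, 0, 0, 2).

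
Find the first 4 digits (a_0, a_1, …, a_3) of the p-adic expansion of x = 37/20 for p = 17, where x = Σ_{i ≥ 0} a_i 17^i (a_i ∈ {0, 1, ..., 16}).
(a_0, …, a_3) = (1, 6, 9, 2)

v_17(37/20) = 0 (numerator and denominator both coprime to 17), so x ∈ ℤ_17^×. Compute digits iteratively via a_i = x_i mod 17, x_{i+1} = (x_i − a_i)/17, with x_0 = x:
  x_0 = 37/20;  a_0 = 1;  x_1 = (x_0 − 1)/17 = 1/20
  x_1 = 1/20;  a_1 = 6;  x_2 = (x_1 − 6)/17 = -7/20
  x_2 = -7/20;  a_2 = 9;  x_3 = (x_2 − 9)/17 = -11/20
  x_3 = -11/20;  a_3 = 2;  x_4 = (x_3 − 2)/17 = -3/20
Digits: (1, 6, 9, 2).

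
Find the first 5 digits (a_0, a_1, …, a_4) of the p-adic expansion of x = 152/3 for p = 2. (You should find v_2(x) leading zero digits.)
(a_0, …, a_4) = (0, 0, 0, 1, 0)

v_2(152/3) = 3, so a_0 = ... = a_2 = 0. Factor out: x = 2^3 · u with u = 19/3 a unit in ℤ_2. Expand u iteratively via a_{v+i} = u_i mod 2, u_{i+1} = (u_i − a_{v+i})/2:
  u_0 = 19/3;  a_3 = 1;  u_1 = (u_0 − 1)/2 = 8/3
  u_1 = 8/3;  a_4 = 0;  u_2 = (u_1 − 0)/2 = 4/3
Digits: (0, 0, 0, 1, 0).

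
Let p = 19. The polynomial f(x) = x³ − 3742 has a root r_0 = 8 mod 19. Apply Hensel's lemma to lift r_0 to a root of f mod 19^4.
r_3 = 39167 (mod 130321)

Hensel: r_{i+1} = r_i − f(r_i)/f′(r_i) mod 19^{i+2}, where f′(x) = 3x². Iterate:
  r_0 = 8 (mod 19)
  r_1 = 179 (mod 361)
  r_2 = 4872 (mod 6859)
  r_3 = 39167 (mod 130321)
Final: r = 39167 with f(r) ≡ 0 mod 19^4.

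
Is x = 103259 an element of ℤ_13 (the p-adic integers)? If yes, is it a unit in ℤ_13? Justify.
x ∈ ℤ_13 but not a unit; v_13(x) = 3 > 0

ℤ_13 = {x ∈ ℚ_13 : v_13(x) ≥ 0} and ℤ_13^× = {x ∈ ℤ_13 : v_13(x) = 0}. Here v_13(103259) = v_13(num) − v_13(den) = 3; compare against these criteria.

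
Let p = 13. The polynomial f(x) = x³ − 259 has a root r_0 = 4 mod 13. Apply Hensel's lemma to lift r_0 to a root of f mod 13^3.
r_2 = 1096 (mod 2197)

Hensel: r_{i+1} = r_i − f(r_i)/f′(r_i) mod 13^{i+2}, where f′(x) = 3x². Iterate:
  r_0 = 4 (mod 13)
  r_1 = 82 (mod 169)
  r_2 = 1096 (mod 2197)
Final: r = 1096 with f(r) ≡ 0 mod 13^3.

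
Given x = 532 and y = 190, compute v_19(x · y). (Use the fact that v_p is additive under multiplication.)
v_19(101080) = 2

v_p(x) = 1 (factor: 532 = 19^1 · 28); v_p(y) = 1 (factor: 190 = 19^1 · 10). Additivity: v_p(xy) = v_p(x) + v_p(y) = 1 + 1 = 2. (Direct check: xy = 101080 = 19^2 · (280).)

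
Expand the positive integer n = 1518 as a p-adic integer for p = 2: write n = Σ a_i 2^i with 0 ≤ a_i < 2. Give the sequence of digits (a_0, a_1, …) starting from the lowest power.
(a_0, a_1, …) = (0, 1, 1, 1, 0, 1, 1, 1, 1, 0, 1)

Repeated division by 2 gives the digits low-to-high: 1518 = 1·2^1 + 1·2^2 + 1·2^3 + 1·2^5 + 1·2^6 + 1·2^7 + 1·2^8 + 1·2^10. Digit sequence: (0, 1, 1, 1, 0, 1, 1, 1, 1, 0, 1).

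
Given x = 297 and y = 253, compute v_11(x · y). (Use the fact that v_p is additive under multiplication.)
v_11(75141) = 2

v_p(x) = 1 (factor: 297 = 11^1 · 27); v_p(y) = 1 (factor: 253 = 11^1 · 23). Additivity: v_p(xy) = v_p(x) + v_p(y) = 1 + 1 = 2. (Direct check: xy = 75141 = 11^2 · (621).)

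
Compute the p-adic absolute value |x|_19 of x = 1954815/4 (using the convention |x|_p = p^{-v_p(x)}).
|1954815/4|_19 = 1/130321

Step 1 — compute v_19(x) by factoring powers of 19 out of the numerator and denominator: v_19(1954815/4) = 4. Step 2 — apply |x|_p = p^{-v_p(x)} = 19^{-4} = 1/130321.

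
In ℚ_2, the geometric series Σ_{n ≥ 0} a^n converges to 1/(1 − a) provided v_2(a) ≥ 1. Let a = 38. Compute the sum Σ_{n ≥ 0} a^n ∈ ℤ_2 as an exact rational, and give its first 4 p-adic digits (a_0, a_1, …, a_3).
Σ a^n = 1/(1 − a) = -1/37;  first 4 digits = (1, 1, 0, 0)

v_2(a) = 1 ≥ 1, so the series converges in ℤ_2 to 1/(1 − a) = 1/(1 − 38) = -1/37. Expand this rational in ℤ_2: compute digits iteratively via d_i = x_i mod 2, x_{i+1} = (x_i − d_i)/2. The first 4 digits are (1, 1, 0, 0).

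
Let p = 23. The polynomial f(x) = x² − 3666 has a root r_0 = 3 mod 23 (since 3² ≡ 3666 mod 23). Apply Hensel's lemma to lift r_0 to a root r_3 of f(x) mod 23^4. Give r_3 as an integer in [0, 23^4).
r_3 = 272783 (mod 279841)

Hensel's recurrence: r_{i+1} = r_i − f(r_i)·(f′(r_i))^{-1} mod 23^{i+2}, with f′(x) = 2x. Iterate:
  r_0 = 3 (mod 23)
  r_1 = 348 (mod 529)
  r_2 = 5109 (mod 12167)
  r_3 = 272783 (mod 279841)
Final: r_3 = 272783, and one checks f(r_3) ≡ 0 mod 23^4.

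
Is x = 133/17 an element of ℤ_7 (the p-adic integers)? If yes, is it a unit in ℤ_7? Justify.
x ∈ ℤ_7 but not a unit; v_7(x) = 1 > 0

ℤ_7 = {x ∈ ℚ_7 : v_7(x) ≥ 0} and ℤ_7^× = {x ∈ ℤ_7 : v_7(x) = 0}. Here v_7(133/17) = v_7(num) − v_7(den) = 1; compare against these criteria.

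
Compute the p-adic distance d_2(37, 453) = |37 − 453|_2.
d_2(37, 453) = 1/32

Step 1 — x − y = 37 − 453 = -416. Step 2 — v_2(-416) = 5 (factor: -416 = −(2^5 · 13); the sign does not affect v_p). Step 3 — |x − y|_2 = 2^{-5} = 1/32.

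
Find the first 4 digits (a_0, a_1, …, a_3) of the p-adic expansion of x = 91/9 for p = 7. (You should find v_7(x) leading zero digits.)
(a_0, …, a_3) = (0, 3, 6, 3)

v_7(91/9) = 1, so a_0 = ... = a_0 = 0. Factor out: x = 7^1 · u with u = 13/9 a unit in ℤ_7. Expand u iteratively via a_{v+i} = u_i mod 7, u_{i+1} = (u_i − a_{v+i})/7:
  u_0 = 13/9;  a_1 = 3;  u_1 = (u_0 − 3)/7 = -2/9
  u_1 = -2/9;  a_2 = 6;  u_2 = (u_1 − 6)/7 = -8/9
  u_2 = -8/9;  a_3 = 3;  u_3 = (u_2 − 3)/7 = -5/9
Digits: (0, 3, 6, 3).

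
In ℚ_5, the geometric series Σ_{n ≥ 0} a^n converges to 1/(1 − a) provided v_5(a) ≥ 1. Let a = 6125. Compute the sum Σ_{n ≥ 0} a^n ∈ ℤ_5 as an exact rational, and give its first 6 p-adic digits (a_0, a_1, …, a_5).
Σ a^n = 1/(1 − a) = -1/6124;  first 6 digits = (1, 0, 0, 4, 4, 1)

v_5(a) = 3 ≥ 1, so the series converges in ℤ_5 to 1/(1 − a) = 1/(1 − 6125) = -1/6124. Expand this rational in ℤ_5: compute digits iteratively via d_i = x_i mod 5, x_{i+1} = (x_i − d_i)/5. The first 6 digits are (1, 0, 0, 4, 4, 1).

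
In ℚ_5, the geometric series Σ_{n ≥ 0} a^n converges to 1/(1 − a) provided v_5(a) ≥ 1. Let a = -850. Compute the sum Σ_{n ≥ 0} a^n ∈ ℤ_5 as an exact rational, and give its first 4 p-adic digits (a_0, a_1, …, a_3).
Σ a^n = 1/(1 − a) = 1/851;  first 4 digits = (1, 0, 1, 3)

v_5(a) = 2 ≥ 1, so the series converges in ℤ_5 to 1/(1 − a) = 1/(1 − (-850)) = 1/851. Expand this rational in ℤ_5: compute digits iteratively via d_i = x_i mod 5, x_{i+1} = (x_i − d_i)/5. The first 4 digits are (1, 0, 1, 3).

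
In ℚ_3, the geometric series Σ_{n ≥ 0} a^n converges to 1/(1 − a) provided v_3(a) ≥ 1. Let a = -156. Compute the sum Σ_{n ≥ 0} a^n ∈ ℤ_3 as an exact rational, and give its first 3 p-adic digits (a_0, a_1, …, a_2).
Σ a^n = 1/(1 − a) = 1/157;  first 3 digits = (1, 2, 1)

v_3(a) = 1 ≥ 1, so the series converges in ℤ_3 to 1/(1 − a) = 1/(1 − (-156)) = 1/157. Expand this rational in ℤ_3: compute digits iteratively via d_i = x_i mod 3, x_{i+1} = (x_i − d_i)/3. The first 3 digits are (1, 2, 1).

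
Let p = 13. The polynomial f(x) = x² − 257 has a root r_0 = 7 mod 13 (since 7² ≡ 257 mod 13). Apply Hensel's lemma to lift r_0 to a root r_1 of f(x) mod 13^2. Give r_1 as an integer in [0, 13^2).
r_1 = 46 (mod 169)

Hensel's recurrence: r_{i+1} = r_i − f(r_i)·(f′(r_i))^{-1} mod 13^{i+2}, with f′(x) = 2x. Iterate:
  r_0 = 7 (mod 13)
  r_1 = 46 (mod 169)
Final: r_1 = 46, and one checks f(r_1) ≡ 0 mod 13^2.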